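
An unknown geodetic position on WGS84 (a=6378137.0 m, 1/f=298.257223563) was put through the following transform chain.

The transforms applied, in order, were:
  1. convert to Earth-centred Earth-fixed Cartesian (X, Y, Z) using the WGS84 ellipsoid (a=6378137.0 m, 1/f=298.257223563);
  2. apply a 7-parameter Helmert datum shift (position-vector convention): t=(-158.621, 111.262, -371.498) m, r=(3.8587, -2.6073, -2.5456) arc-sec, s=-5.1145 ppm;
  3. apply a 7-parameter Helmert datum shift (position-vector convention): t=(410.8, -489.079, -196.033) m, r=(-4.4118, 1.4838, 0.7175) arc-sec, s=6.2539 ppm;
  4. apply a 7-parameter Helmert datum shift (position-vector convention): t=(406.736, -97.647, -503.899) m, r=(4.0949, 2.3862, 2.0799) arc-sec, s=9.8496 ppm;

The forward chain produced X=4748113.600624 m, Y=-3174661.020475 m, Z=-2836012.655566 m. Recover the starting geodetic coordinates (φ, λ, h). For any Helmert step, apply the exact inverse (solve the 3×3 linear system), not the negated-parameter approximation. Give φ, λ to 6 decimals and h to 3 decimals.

φ=-26.553116°, λ=-33.767378°, h=1825.604 m

start: X=4748113.6006, Y=-3174661.0205, Z=-2836012.6556 m
→ Helmert⁻¹: X=4747660.8914, Y=-3174636.2687, Z=-2835362.8794
→ Helmert⁻¹: X=4747229.7570, Y=-3174083.2107, Z=-2835182.8562
→ Helmert⁻¹: X=4747415.9990, Y=-3174205.1499, Z=-2834826.4854
→ geod (Bowring, a=6378137.000): φ=-26.55311600°, λ=-33.76737800°, h=1825.6040 m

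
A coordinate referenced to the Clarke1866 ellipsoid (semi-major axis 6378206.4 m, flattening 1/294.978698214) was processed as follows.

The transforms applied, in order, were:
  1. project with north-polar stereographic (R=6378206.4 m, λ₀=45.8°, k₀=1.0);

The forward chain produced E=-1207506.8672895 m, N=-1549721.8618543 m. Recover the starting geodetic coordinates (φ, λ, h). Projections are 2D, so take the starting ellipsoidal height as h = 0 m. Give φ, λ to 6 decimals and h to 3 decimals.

start: E=-1207506.8673, N=-1549721.8619 m
→ stereo⁻¹: φ=72.48933900°, λ=7.87511600°

φ=72.489339°, λ=7.875116°, h=0.000 m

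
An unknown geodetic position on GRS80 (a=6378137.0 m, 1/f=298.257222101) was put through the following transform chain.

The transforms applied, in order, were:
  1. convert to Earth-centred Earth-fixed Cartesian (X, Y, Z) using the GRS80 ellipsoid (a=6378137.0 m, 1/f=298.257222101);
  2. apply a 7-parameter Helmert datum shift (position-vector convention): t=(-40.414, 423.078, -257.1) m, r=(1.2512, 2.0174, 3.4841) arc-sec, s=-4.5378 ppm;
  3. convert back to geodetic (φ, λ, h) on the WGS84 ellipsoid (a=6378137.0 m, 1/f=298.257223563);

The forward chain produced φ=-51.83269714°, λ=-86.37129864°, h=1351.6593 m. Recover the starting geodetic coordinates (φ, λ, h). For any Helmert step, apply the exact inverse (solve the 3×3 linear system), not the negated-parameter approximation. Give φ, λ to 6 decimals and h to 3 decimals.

start: φ=-51.832697°, λ=-86.371299°, h=1351.659 m
→ ECEF (a=6378137.000, f=1/298.257223563): X=250025.6484, Y=-3942527.8107, Z=-4992384.0448
→ Helmert⁻¹: X=250049.4205, Y=-3943003.2869, Z=-4992123.2344
→ geod (Bowring, a=6378137.000): φ=-51.82788600°, λ=-86.37139100°, h=1440.7960 m

φ=-51.827886°, λ=-86.371391°, h=1440.796 m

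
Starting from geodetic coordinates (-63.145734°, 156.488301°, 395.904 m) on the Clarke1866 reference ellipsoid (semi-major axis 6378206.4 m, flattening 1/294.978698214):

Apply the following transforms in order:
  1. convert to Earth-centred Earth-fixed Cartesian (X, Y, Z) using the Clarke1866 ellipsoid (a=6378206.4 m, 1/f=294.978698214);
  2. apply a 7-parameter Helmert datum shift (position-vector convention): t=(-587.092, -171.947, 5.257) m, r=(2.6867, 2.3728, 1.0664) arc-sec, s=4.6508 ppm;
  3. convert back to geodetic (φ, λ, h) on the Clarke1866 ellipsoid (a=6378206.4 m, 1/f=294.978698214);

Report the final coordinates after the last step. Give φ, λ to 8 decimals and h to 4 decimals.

start: φ=-63.145734°, λ=156.488301°, h=395.904 m
→ ECEF (a=6378206.400, f=1/294.978698214): X=-2649290.9172, Y=1152587.7538, Z=-5667493.7949
→ Helmert 7p (PV): X=-2649961.4867, Y=1152481.2924, Z=-5667469.4065
→ geod (Bowring, a=6378206.400): φ=-63.14105385°, λ=156.49554073°, h=632.7555 m

φ=-63.14105385°, λ=156.49554073°, h=632.7555 m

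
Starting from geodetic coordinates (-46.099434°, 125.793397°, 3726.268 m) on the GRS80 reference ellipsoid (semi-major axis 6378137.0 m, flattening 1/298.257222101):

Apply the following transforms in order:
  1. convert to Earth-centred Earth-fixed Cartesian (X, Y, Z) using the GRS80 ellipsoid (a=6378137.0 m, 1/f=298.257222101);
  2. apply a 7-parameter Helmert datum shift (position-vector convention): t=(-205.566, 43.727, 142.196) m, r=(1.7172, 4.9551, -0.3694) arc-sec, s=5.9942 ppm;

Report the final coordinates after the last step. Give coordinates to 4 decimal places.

X=-2592996.5359 m, Y=3595809.6760 m, Z=-4575396.1753 m

start: φ=-46.099434°, λ=125.793397°, h=3726.268 m
→ ECEF (a=6378137.000, f=1/298.257222101): X=-2592671.9481, Y=3595701.6593, Z=-4575603.1635
→ Helmert 7p (PV): X=-2592996.5359, Y=3595809.6760, Z=-4575396.1753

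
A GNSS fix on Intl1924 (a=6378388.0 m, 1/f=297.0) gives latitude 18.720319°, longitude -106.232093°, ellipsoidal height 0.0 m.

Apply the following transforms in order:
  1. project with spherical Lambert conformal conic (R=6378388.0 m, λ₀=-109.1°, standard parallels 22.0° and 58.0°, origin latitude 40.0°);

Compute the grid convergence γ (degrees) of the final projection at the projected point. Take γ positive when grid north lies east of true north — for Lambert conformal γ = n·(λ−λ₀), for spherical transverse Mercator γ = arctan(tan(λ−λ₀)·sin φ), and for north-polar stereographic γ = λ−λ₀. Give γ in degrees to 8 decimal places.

1.87561920

start: φ=18.720319°, λ=-106.232093°, h=0.000 m
→ into lcc (λ₀=-109.1°): φ=18.72031900°, λ−λ₀=2.86790700°
convergence γ = 1.87561920°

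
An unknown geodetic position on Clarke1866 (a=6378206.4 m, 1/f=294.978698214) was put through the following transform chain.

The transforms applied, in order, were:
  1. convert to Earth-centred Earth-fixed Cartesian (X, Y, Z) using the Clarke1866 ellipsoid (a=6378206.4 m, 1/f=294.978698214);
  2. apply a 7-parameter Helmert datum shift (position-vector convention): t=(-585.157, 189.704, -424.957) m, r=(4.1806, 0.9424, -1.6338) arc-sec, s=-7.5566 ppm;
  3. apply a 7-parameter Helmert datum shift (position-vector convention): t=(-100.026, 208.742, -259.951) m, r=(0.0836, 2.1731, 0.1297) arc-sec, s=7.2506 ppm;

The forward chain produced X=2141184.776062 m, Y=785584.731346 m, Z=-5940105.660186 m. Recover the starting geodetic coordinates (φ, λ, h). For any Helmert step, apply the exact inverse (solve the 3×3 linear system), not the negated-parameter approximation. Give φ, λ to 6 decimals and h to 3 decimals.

φ=-69.118313°, λ=20.129135°, h=3106.363 m

start: X=2141184.7761, Y=785584.7313, Z=-5940105.6602 m
→ Helmert⁻¹: X=2141332.3489, Y=785366.5410, Z=-5939780.4004
→ Helmert⁻¹: X=2141954.6096, Y=785079.3559, Z=-5939406.4508
→ geod (Bowring, a=6378206.400): φ=-69.11831300°, λ=20.12913500°, h=3106.3630 m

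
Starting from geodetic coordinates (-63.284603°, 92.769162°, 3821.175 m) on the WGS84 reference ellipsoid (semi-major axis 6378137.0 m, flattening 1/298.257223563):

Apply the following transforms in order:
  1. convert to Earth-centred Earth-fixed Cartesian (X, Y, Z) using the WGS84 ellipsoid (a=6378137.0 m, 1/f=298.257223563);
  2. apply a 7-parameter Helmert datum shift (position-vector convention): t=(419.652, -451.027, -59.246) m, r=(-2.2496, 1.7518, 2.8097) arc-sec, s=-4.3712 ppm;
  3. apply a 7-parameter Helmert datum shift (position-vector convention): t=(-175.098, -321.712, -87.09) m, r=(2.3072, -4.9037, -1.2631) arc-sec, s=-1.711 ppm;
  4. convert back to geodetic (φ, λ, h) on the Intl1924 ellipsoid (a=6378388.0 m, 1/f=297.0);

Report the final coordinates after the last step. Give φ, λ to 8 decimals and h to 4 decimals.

start: φ=-63.284603°, λ=92.769162°, h=3821.175 m
→ ECEF (a=6378137.000, f=1/298.257223563): X=-138982.3448, Y=2873396.5434, Z=-5677723.0553
→ Helmert 7p (PV): X=-138649.4464, Y=2872869.1399, Z=-5677787.6407
→ Helmert 7p (PV): X=-138671.7323, Y=2872606.8710, Z=-5677836.1774
→ geod (Bowring, a=6378388.000): φ=-63.29215546°, λ=92.76374114°, h=3382.7995 m

φ=-63.29215546°, λ=92.76374114°, h=3382.7995 m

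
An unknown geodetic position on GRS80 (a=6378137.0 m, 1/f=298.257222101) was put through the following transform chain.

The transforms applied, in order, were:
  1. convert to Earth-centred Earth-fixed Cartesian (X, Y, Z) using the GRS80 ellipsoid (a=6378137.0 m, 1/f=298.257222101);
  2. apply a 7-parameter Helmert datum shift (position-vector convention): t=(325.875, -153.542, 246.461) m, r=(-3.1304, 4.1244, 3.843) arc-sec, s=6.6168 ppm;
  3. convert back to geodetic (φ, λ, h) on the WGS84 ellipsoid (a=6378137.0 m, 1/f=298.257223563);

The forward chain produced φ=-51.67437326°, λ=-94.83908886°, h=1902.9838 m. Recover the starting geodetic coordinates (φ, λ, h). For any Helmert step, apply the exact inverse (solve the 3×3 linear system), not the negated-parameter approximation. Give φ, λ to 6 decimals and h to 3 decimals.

start: φ=-51.674373°, λ=-94.839089°, h=1902.984 m
→ ECEF (a=6378137.000, f=1/298.257223563): X=-334446.6704, Y=-3950495.3871, Z=-4981909.4312
→ Helmert⁻¹: X=-334744.3065, Y=-3950233.8571, Z=-4982189.5711
→ geod (Bowring, a=6378137.000): φ=-51.67759400°, λ=-94.84369400°, h=1976.7370 m

φ=-51.677594°, λ=-94.843694°, h=1976.737 m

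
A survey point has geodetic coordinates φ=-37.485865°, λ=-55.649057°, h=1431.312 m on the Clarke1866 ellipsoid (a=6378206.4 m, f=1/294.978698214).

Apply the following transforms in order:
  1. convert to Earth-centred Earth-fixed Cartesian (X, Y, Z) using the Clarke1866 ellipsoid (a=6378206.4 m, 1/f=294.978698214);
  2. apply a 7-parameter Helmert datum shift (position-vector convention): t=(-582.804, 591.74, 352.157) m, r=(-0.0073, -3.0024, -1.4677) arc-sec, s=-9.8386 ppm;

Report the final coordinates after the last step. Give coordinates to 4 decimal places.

start: φ=-37.485865°, λ=-55.649057°, h=1431.312 m
→ ECEF (a=6378206.400, f=1/294.978698214): X=2860021.4071, Y=-4184637.3992, Z=-3860996.9736
→ Helmert 7p (PV): X=2859436.8888, Y=-4184024.9755, Z=-3860565.0515

X=2859436.8888 m, Y=-4184024.9755 m, Z=-3860565.0515 m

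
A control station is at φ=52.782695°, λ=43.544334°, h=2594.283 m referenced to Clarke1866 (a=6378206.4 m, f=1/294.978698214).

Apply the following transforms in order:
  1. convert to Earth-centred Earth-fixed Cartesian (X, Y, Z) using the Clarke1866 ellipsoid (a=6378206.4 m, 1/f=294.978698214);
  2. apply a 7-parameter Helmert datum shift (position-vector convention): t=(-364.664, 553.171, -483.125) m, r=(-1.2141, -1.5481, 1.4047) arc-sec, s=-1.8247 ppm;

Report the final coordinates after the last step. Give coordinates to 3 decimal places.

X=2803020.345 m, Y=2665094.043 m, Z=5057328.921 m

start: φ=52.782695°, λ=43.544334°, h=2594.283 m
→ ECEF (a=6378206.400, f=1/294.978698214): X=2803446.2309, Y=2664496.8716, Z=5057815.9180
→ Helmert 7p (PV): X=2803020.3449, Y=2665094.0435, Z=5057328.9214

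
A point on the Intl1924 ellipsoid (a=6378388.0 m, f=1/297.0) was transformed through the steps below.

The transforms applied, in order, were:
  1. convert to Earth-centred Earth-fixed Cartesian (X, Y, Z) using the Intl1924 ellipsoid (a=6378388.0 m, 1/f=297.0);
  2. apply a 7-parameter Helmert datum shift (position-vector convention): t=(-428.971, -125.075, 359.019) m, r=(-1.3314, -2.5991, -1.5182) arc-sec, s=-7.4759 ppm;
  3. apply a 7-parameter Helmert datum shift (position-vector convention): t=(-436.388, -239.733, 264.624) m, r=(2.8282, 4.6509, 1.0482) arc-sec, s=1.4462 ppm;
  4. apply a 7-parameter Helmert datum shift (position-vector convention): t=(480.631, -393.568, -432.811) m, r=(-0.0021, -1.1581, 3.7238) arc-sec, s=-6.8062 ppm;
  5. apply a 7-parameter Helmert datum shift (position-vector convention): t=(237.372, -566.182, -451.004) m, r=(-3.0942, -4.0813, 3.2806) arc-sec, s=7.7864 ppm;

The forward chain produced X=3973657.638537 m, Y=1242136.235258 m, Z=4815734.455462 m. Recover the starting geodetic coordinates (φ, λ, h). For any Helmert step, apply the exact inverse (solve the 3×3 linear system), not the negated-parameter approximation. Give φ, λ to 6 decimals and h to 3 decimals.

start: X=3973657.6385, Y=1242136.2353, Z=4815734.4555 m
→ Helmert⁻¹: X=3973504.3853, Y=1242557.2967, Z=4816087.9762
→ Helmert⁻¹: X=3973100.2771, Y=1242887.5472, Z=4816531.2748
→ Helmert⁻¹: X=3973428.6365, Y=1243171.3293, Z=4816332.2334
→ Helmert⁻¹: X=3973938.8497, Y=1243303.8629, Z=4815967.1690
→ geod (Bowring, a=6378388.000): φ=49.34437000°, λ=17.37304200°, h=366.0330 m

φ=49.344370°, λ=17.373042°, h=366.033 m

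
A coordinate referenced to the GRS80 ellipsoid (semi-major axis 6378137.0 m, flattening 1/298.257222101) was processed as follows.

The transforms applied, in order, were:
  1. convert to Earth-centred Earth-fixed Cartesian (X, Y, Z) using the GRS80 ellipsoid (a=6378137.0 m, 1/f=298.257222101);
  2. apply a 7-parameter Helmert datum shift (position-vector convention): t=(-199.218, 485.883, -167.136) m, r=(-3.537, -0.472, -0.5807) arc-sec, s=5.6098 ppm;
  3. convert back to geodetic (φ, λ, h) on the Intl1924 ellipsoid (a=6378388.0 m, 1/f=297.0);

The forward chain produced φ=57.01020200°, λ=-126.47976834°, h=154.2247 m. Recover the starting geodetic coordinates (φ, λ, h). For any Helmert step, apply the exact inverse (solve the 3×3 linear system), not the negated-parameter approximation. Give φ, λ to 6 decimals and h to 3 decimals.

start: φ=57.010202°, λ=-126.479768°, h=154.225 m
→ ECEF (a=6378388.000, f=1/297.0): X=-2069763.8952, Y=-2799191.9952, Z=5326759.3004
→ Helmert⁻¹: X=-2069532.9957, Y=-2799759.3432, Z=5326853.2794
→ geod (Bowring, a=6378137.000): φ=57.00750900°, λ=-126.47116200°, h=593.5050 m

φ=57.007509°, λ=-126.471162°, h=593.505 m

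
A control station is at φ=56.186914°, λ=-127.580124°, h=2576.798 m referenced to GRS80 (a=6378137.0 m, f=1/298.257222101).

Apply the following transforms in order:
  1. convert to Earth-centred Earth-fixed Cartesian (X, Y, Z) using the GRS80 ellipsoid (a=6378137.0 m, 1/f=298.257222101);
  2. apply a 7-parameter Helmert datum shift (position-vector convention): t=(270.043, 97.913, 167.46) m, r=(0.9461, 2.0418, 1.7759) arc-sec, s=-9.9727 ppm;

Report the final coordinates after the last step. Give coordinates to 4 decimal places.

X=-2170162.4411 m, Y=-2820431.8586 m, Z=5278316.1295 m

start: φ=56.186914°, λ=-127.580124°, h=2576.798 m
→ ECEF (a=6378137.000, f=1/298.257222101): X=-2170530.6620, Y=-2820515.0022, Z=5278192.7587
→ Helmert 7p (PV): X=-2170162.4411, Y=-2820431.8586, Z=5278316.1295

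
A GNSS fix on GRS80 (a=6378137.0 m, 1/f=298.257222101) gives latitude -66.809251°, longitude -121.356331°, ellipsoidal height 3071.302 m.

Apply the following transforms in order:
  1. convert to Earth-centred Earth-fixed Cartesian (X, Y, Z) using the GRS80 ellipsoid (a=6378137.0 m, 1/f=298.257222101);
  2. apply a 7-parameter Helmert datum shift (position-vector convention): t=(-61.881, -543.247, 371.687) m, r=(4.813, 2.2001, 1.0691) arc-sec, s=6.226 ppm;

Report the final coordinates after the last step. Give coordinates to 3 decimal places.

start: φ=-66.809251°, λ=-121.356331°, h=3071.302 m
→ ECEF (a=6378137.000, f=1/298.257222101): X=-1311310.7299, Y=-2151958.2793, Z=-5842892.1057
→ Helmert 7p (PV): X=-1311431.9441, Y=-2152385.3818, Z=-5842593.0238

X=-1311431.944 m, Y=-2152385.382 m, Z=-5842593.024 m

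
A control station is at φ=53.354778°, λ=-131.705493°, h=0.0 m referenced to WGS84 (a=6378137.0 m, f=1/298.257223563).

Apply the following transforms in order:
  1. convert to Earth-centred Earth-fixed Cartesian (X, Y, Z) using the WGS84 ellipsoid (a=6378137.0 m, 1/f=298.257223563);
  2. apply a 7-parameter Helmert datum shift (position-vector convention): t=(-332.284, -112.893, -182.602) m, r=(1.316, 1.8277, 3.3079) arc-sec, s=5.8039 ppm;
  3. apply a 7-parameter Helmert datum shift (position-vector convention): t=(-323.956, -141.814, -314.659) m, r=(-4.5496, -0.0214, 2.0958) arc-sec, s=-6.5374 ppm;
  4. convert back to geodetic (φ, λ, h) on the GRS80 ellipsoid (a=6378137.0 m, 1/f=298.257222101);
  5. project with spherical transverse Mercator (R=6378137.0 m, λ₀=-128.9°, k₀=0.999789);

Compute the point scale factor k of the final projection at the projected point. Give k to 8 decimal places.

1.00021712

start: φ=53.354778°, λ=-131.705493°, h=0.000 m
→ ECEF (a=6378137.000, f=1/298.257223563): X=-2538175.9419, Y=-2848236.4095, Z=5094207.2502
→ Helmert 7p (PV): X=-2538432.1396, Y=-2848439.0408, Z=5094058.5330
→ Helmert 7p (PV): X=-2538711.0873, Y=-2848475.6662, Z=5093773.1365
→ geod (Bowring, a=6378137.000): φ=53.34859528°, λ=-131.70910210°, h=-29.1539 m
→ into tm (λ₀=-128.9°): φ=53.34859528°, λ−λ₀=-2.80910210°
scale k = 1.00021712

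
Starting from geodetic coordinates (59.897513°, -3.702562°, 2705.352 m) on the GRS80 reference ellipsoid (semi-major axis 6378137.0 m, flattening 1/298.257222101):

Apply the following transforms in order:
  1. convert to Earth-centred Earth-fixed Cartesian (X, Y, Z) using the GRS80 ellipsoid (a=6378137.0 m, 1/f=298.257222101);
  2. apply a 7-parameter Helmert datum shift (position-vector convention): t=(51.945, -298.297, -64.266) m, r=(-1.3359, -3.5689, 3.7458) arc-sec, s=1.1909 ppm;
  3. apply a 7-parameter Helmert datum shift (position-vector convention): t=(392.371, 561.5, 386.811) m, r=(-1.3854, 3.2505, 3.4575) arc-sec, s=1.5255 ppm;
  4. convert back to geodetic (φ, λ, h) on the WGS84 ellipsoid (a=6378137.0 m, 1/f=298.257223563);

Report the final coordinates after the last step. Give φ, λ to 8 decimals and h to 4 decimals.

φ=59.89579080°, λ=-3.69407656°, h=3215.6090 m

start: φ=59.897513°, λ=-3.702562°, h=2705.352 m
→ ECEF (a=6378137.000, f=1/298.257222101): X=3201648.1340, Y=-207185.0593, Z=5497099.6623
→ Helmert 7p (PV): X=3201612.5406, Y=-207389.8578, Z=5497098.6813
→ Helmert 7p (PV): X=3202099.9002, Y=-206738.0854, Z=5497444.8172
→ geod (Bowring, a=6378137.000): φ=59.89579080°, λ=-3.69407656°, h=3215.6090 m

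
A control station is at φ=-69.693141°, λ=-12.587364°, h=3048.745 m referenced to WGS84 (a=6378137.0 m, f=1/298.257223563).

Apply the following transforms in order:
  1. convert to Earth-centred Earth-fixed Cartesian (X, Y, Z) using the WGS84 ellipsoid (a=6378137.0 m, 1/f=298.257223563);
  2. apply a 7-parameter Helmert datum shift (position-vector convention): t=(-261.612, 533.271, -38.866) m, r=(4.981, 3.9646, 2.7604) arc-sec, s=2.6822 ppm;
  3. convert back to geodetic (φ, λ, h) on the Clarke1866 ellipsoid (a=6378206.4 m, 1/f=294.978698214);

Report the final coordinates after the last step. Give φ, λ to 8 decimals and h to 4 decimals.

φ=-69.69914302°, λ=-12.57165825°, h=3113.4917 m

start: φ=-69.693141°, λ=-12.587364°, h=3048.745 m
→ ECEF (a=6378137.000, f=1/298.257223563): X=2167737.8735, Y=-484044.8885, Z=-5962104.7297
→ Helmert 7p (PV): X=2167373.9562, Y=-483339.9286, Z=-5962212.9424
→ geod (Bowring, a=6378206.400): φ=-69.69914302°, λ=-12.57165825°, h=3113.4917 m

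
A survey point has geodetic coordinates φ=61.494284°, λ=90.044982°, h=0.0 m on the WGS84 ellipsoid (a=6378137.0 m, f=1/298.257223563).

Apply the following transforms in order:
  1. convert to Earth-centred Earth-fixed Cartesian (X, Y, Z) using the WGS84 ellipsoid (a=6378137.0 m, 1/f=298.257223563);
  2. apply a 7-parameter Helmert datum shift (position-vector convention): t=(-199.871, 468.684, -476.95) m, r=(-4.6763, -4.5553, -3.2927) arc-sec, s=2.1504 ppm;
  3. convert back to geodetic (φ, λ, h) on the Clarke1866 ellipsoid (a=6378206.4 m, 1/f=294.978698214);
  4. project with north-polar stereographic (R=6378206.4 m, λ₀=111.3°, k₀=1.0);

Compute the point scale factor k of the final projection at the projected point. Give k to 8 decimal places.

1.06455128

start: φ=61.494284°, λ=90.044982°, h=0.000 m
→ ECEF (a=6378137.000, f=1/298.257223563): X=-2395.9519, Y=3051840.8649, Z=5581837.6260
→ Helmert 7p (PV): X=-2670.3836, Y=3052442.6978, Z=5581303.4368
→ geod (Bowring, a=6378206.400): φ=61.48904266°, λ=90.05012434°, h=-67.8869 m
→ into stereo (λ₀=111.3°): φ=61.48904266°, λ−λ₀=-21.24987566°
scale k = 1.06455128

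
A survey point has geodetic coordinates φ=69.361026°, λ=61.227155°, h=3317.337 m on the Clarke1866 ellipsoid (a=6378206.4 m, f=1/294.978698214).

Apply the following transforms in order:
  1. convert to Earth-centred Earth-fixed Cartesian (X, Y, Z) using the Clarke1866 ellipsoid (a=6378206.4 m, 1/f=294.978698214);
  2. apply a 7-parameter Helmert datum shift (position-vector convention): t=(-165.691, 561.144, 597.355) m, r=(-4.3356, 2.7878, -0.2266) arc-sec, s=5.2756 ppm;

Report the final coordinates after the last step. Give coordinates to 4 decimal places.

X=1085841.8820 m, Y=1978194.7120 m, Z=5949778.4257 m

start: φ=69.361026°, λ=61.227155°, h=3317.337 m
→ ECEF (a=6378206.400, f=1/294.978698214): X=1085919.2639, Y=1977499.2780, Z=5949205.9285
→ Helmert 7p (PV): X=1085841.8820, Y=1978194.7120, Z=5949778.4257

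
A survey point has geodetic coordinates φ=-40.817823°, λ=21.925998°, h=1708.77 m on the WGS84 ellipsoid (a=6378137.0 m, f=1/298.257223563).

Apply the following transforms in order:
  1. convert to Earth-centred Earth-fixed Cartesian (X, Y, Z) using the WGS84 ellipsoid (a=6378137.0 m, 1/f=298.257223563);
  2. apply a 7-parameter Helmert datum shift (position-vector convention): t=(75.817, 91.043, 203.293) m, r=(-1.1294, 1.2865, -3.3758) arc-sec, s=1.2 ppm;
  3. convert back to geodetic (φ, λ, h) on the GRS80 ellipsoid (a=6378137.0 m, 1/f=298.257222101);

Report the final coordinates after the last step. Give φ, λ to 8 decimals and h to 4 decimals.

φ=-40.81627289°, λ=21.92559042°, h=1662.6547 m

start: φ=-40.817823°, λ=21.925998°, h=1708.770 m
→ ECEF (a=6378137.000, f=1/298.257223563): X=4485392.6621, Y=1805480.8710, Z=-4148250.4328
→ Helmert 7p (PV): X=4485477.5375, Y=1805477.9573, Z=-4148089.9796
→ geod (Bowring, a=6378137.000): φ=-40.81627289°, λ=21.92559042°, h=1662.6547 m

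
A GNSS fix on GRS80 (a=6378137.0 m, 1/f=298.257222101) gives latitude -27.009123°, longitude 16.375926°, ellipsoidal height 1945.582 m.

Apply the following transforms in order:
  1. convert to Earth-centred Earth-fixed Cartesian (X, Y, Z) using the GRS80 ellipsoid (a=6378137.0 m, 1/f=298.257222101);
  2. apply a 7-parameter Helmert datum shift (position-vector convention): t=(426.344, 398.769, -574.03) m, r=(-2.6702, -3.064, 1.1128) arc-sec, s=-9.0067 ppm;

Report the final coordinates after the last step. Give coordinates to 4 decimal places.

X=5457817.6808 m, Y=1604087.1630 m, Z=-2880487.5596 m

start: φ=-27.009123°, λ=16.375926°, h=1945.582 m
→ ECEF (a=6378137.000, f=1/298.257222101): X=5457406.3609, Y=1603710.6784, Z=-2879999.7756
→ Helmert 7p (PV): X=5457817.6808, Y=1604087.1630, Z=-2880487.5596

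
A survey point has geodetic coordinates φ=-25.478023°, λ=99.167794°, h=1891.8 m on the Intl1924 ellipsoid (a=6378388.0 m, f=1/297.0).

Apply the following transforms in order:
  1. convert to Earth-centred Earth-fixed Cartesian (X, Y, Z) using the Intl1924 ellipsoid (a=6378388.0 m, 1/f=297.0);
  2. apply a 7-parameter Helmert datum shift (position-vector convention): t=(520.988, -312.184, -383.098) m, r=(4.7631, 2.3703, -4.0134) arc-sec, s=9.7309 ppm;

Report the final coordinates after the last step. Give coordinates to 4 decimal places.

start: φ=-25.478023°, λ=99.167794°, h=1891.800 m
→ ECEF (a=6378388.000, f=1/297.0): X=-918258.7043, Y=5689763.0263, Z=-2727823.4759
→ Helmert 7p (PV): X=-917667.2893, Y=5689587.0680, Z=-2728091.1756

X=-917667.2893 m, Y=5689587.0680 m, Z=-2728091.1756 m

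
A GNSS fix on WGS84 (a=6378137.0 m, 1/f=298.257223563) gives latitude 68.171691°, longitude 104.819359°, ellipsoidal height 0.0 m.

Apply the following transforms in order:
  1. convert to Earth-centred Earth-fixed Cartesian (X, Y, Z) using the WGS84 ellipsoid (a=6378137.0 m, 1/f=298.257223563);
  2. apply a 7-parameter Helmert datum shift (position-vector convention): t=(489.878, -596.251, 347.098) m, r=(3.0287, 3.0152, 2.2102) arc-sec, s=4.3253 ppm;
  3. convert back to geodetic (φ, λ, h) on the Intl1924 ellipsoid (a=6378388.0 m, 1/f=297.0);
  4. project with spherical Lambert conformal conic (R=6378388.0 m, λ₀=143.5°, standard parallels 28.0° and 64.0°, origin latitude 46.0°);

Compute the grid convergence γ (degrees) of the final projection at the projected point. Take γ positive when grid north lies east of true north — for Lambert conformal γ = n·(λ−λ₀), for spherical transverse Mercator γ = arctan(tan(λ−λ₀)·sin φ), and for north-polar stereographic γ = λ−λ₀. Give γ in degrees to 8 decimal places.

start: φ=68.171691°, λ=104.819359°, h=0.000 m
→ ECEF (a=6378137.000, f=1/298.257223563): X=-608337.0203, Y=2299317.2560, Z=5898240.0659
→ Helmert 7p (PV): X=-607788.1902, Y=2298637.8242, Z=5898655.3306
→ geod (Bowring, a=6378388.000): φ=68.18027664°, λ=104.81076103°, h=-83.1506 m
→ into lcc (λ₀=143.5°): φ=68.18027664°, λ−λ₀=-38.68923897°
convergence γ = -28.32174378°

-28.32174378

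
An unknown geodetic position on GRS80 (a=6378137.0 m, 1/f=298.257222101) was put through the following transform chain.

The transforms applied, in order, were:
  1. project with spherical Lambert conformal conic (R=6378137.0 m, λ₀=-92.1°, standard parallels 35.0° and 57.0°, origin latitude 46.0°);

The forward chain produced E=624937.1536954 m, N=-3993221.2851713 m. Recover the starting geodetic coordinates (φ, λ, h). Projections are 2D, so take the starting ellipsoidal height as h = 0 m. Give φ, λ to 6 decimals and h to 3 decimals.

start: E=624937.1537, N=-3993221.2852 m
→ lcc⁻¹: φ=11.35884200°, λ=-87.16048100°

φ=11.358842°, λ=-87.160481°, h=0.000 m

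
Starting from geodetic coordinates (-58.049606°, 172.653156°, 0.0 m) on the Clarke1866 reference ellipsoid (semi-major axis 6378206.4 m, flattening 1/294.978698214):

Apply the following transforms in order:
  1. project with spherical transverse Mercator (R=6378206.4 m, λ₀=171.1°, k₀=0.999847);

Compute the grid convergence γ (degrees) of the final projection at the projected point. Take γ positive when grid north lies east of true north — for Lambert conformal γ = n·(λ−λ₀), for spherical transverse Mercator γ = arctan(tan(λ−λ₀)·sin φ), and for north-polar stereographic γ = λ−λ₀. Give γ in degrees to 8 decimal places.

start: φ=-58.049606°, λ=172.653156°, h=0.000 m
→ into tm (λ₀=171.1°): φ=-58.04960600°, λ−λ₀=1.55315600°
convergence γ = -1.31795347°

-1.31795347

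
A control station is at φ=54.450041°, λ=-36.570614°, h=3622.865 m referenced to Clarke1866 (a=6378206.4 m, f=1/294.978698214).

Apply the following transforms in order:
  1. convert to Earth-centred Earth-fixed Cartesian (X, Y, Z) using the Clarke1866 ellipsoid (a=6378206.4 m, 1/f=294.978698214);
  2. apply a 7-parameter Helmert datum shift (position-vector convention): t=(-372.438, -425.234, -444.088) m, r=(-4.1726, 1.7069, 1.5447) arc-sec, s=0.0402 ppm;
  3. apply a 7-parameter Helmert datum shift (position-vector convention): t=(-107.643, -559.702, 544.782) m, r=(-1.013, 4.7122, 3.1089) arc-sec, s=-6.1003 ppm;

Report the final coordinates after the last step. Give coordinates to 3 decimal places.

start: φ=54.450041°, λ=-36.570614°, h=3622.865 m
→ ECEF (a=6378206.400, f=1/294.978698214): X=2986663.8940, Y=-2215716.5838, Z=5168773.7623
→ Helmert 7p (PV): X=2986350.9425, Y=-2216014.9791, Z=5168349.9891
→ Helmert 7p (PV): X=2986376.5545, Y=-2216490.7692, Z=5168805.9018

X=2986376.554 m, Y=-2216490.769 m, Z=5168805.902 m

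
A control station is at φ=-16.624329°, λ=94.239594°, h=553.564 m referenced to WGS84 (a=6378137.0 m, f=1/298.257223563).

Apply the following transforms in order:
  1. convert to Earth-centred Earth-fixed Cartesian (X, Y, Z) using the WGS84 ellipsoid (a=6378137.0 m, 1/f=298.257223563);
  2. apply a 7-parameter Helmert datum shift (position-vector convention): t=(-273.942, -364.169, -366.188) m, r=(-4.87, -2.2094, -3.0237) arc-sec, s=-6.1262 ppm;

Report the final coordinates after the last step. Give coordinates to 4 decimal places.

X=-452135.3761 m, Y=6096576.6973 m, Z=-1813698.2271 m

start: φ=-16.624329°, λ=94.239594°, h=553.564 m
→ ECEF (a=6378137.000, f=1/298.257223563): X=-451973.0023, Y=6097014.4023, Z=-1813194.3536
→ Helmert 7p (PV): X=-452135.3761, Y=6096576.6973, Z=-1813698.2271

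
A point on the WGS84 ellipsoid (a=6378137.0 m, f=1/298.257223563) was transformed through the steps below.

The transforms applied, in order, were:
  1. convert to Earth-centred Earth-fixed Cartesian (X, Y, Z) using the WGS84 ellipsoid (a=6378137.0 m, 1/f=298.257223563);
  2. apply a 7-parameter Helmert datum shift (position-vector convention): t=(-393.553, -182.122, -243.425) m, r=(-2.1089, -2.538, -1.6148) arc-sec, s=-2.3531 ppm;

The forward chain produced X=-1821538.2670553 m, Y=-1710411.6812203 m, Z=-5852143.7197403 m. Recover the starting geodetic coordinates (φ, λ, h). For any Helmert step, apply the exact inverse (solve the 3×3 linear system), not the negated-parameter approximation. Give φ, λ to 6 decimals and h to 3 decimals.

start: X=-1821538.2671, Y=-1710411.6812, Z=-5852143.7197 m
→ Helmert⁻¹: X=-1821207.6160, Y=-1710188.0101, Z=-5851909.1411
→ geod (Bowring, a=6378137.000): φ=-67.01989500°, λ=-136.80066500°, h=2855.8660 m

φ=-67.019895°, λ=-136.800665°, h=2855.866 m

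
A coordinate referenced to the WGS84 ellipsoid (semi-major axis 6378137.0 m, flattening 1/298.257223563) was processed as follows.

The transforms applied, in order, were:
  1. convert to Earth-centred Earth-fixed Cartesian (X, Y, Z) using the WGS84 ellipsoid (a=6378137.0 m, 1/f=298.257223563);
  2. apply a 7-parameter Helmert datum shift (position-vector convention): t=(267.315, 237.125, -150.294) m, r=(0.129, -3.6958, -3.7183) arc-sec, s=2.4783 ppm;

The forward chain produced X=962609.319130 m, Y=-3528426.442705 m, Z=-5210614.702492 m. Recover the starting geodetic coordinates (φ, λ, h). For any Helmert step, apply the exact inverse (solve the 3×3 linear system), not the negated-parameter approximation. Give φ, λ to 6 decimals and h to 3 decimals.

φ=-55.113631°, λ=-74.745587°, h=2240.177 m

start: X=962609.3191, Y=-3528426.4427, Z=-5210614.7025 m
→ Helmert⁻¹: X=962309.8696, Y=-3528640.7339, Z=-5210466.5310
→ geod (Bowring, a=6378137.000): φ=-55.11363100°, λ=-74.74558700°, h=2240.1770 m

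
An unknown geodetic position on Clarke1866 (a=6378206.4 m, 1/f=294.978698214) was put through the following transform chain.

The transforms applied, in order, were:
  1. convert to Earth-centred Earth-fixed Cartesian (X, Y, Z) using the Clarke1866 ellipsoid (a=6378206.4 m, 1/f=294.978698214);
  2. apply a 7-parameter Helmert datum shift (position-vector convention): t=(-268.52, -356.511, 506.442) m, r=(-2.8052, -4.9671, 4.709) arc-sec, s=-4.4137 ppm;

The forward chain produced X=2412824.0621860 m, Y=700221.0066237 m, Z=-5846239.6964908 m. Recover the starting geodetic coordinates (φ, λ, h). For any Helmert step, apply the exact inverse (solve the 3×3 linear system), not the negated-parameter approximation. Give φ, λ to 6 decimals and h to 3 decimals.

φ=-66.885463°, λ=16.190584°, h=3912.723 m

start: X=2412824.0622, Y=700221.0066, Z=-5846239.6965 m
→ Helmert⁻¹: X=2412978.4293, Y=700605.0385, Z=-5846820.5235
→ geod (Bowring, a=6378206.400): φ=-66.88546300°, λ=16.19058400°, h=3912.7230 m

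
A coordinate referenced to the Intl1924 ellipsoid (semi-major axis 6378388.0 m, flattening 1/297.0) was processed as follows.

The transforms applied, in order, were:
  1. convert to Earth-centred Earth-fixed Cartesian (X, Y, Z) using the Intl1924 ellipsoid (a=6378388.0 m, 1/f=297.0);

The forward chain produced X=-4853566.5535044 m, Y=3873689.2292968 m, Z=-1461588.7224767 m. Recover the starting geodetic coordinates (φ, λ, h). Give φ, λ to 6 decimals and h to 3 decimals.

φ=-13.330795°, λ=141.406216°, h=2307.206 m

start: X=-4853566.5535, Y=3873689.2293, Z=-1461588.7225 m
→ geod (Bowring, a=6378388.000): φ=-13.33079500°, λ=141.40621600°, h=2307.2060 m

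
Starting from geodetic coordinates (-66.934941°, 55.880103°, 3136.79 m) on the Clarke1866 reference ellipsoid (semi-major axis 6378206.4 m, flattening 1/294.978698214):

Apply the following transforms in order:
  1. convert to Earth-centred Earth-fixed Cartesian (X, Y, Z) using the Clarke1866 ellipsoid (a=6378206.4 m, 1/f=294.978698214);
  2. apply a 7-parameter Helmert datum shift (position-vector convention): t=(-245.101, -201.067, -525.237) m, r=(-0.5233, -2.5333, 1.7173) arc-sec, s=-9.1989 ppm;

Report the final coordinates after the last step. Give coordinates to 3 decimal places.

X=1406178.128 m, Y=2075440.659 m, Z=-5848731.382 m

start: φ=-66.934941°, λ=55.880103°, h=3136.790 m
→ ECEF (a=6378206.400, f=1/294.978698214): X=1406381.6211, Y=2075663.9475, Z=-5848271.9493
→ Helmert 7p (PV): X=1406178.1283, Y=2075440.6585, Z=-5848731.3819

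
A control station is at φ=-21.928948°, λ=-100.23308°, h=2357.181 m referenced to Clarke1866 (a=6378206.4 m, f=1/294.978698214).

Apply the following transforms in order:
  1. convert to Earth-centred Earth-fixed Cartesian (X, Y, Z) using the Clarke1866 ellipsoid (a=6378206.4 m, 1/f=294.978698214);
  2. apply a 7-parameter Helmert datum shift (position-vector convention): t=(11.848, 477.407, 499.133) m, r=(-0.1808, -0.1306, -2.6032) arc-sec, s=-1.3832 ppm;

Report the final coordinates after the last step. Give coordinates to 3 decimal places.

start: φ=-21.928948°, λ=-100.233080°, h=2357.181 m
→ ECEF (a=6378206.400, f=1/294.978698214): X=-1052009.1608, Y=-5827514.3622, Z=-2367857.7041
→ Helmert 7p (PV): X=-1052067.9055, Y=-5827017.6931, Z=-2367350.8539

X=-1052067.905 m, Y=-5827017.693 m, Z=-2367350.854 m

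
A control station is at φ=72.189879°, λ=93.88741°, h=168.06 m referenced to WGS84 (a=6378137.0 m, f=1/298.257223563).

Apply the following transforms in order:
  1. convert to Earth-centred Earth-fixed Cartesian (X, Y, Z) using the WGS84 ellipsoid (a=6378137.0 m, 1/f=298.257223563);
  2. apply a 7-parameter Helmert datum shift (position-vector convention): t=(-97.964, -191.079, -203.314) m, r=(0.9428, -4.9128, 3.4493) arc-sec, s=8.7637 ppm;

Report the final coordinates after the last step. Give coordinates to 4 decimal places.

start: φ=72.189879°, λ=93.887410°, h=168.060 m
→ ECEF (a=6378137.000, f=1/298.257223563): X=-132665.8175, Y=1952334.3718, Z=6050360.3560
→ Helmert 7p (PV): X=-132941.7010, Y=1952130.5286, Z=6050215.8296

X=-132941.7010 m, Y=1952130.5286 m, Z=6050215.8296 m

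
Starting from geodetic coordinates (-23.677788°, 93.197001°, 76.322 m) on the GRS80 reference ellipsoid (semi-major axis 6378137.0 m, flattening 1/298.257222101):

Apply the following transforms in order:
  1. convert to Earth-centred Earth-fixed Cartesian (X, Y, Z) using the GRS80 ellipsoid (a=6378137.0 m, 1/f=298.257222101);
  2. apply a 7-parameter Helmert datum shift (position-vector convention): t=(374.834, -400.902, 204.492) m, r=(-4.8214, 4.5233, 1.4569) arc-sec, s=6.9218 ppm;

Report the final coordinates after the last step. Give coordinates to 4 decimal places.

X=-325664.4979 m, Y=5834922.4643 m, Z=-2545614.2250 m

start: φ=-23.677788°, λ=93.197001°, h=76.322 m
→ ECEF (a=6378137.000, f=1/298.257222101): X=-325940.0331, Y=5835344.7824, Z=-2545671.8431
→ Helmert 7p (PV): X=-325664.4979, Y=5834922.4643, Z=-2545614.2250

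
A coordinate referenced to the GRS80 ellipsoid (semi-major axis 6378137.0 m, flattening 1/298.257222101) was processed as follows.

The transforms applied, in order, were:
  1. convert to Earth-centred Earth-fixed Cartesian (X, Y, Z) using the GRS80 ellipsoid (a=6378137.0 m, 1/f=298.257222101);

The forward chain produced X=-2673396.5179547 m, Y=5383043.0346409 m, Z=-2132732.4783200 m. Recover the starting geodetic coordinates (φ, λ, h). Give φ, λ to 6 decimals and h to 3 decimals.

start: X=-2673396.5180, Y=5383043.0346, Z=-2132732.4783 m
→ geod (Bowring, a=6378137.000): φ=-19.65848700°, λ=116.41050900°, h=1784.2670 m

φ=-19.658487°, λ=116.410509°, h=1784.267 m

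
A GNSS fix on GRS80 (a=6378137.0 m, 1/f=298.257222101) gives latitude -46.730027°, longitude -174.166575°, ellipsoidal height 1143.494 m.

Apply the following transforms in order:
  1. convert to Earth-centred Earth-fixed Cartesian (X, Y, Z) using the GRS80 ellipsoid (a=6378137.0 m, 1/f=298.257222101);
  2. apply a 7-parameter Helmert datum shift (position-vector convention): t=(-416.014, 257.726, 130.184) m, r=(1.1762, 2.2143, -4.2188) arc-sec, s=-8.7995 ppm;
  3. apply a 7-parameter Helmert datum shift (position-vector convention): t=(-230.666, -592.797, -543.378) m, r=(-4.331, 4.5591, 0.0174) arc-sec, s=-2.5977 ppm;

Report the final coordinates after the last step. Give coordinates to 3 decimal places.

X=-4358447.361 m, Y=-445518.440 m, Z=-4622287.955 m

start: φ=-46.730027°, λ=-174.166575°, h=1143.494 m
→ ECEF (a=6378137.000, f=1/298.257222101): X=-4357689.5036, Y=-445206.5129, Z=-4622077.3495
→ Helmert 7p (PV): X=-4358125.8966, Y=-444829.3842, Z=-4621862.2519
→ Helmert 7p (PV): X=-4358447.3614, Y=-445518.4396, Z=-4622287.9554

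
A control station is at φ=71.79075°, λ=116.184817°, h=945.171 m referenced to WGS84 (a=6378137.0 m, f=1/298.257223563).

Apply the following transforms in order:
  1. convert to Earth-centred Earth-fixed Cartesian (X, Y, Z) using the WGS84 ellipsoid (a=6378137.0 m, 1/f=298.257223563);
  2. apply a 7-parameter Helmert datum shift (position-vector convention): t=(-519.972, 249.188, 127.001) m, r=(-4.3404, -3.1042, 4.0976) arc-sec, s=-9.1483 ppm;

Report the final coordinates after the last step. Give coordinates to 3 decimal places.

X=-882925.513 m, Y=1794586.524 m, Z=6037349.023 m

start: φ=71.790750°, λ=116.184817°, h=945.171 m
→ ECEF (a=6378137.000, f=1/298.257223563): X=-882287.1103, Y=1794244.2356, Z=6037328.2874
→ Helmert 7p (PV): X=-882925.5130, Y=1794586.5236, Z=6037349.0235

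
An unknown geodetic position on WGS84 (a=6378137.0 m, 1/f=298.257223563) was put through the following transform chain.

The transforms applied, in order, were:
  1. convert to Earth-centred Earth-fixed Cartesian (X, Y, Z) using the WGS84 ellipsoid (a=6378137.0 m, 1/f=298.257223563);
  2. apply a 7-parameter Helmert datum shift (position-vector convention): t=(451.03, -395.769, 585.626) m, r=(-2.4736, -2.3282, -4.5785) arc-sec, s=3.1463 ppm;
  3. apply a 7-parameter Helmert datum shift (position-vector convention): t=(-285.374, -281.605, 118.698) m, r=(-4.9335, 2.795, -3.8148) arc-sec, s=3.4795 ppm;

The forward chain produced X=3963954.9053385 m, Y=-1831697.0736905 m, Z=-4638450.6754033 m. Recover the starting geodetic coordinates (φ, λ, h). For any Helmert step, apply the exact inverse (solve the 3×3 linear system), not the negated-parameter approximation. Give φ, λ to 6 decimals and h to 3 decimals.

start: X=3963954.9053, Y=-1831697.0737, Z=-4638450.6754 m
→ Helmert⁻¹: X=3964323.2085, Y=-1831224.8315, Z=-4638543.3146
→ Helmert⁻¹: X=3963847.9785, Y=-1830679.6811, Z=-4639181.0404
→ geod (Bowring, a=6378137.000): φ=-46.92836200°, λ=-24.78957400°, h=3903.2570 m

φ=-46.928362°, λ=-24.789574°, h=3903.257 m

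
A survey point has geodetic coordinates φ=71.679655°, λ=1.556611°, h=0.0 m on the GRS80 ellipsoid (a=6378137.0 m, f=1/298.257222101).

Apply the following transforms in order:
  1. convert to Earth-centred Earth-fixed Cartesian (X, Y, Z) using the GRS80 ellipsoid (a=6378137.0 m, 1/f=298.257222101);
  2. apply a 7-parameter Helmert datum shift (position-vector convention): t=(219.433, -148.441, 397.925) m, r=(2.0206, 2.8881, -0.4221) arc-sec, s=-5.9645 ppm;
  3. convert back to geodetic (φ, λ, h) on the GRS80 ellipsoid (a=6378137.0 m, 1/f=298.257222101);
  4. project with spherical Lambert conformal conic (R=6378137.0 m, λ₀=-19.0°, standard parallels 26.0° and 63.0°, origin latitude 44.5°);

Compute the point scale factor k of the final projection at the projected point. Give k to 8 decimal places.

start: φ=71.679655°, λ=1.556611°, h=0.000 m
→ ECEF (a=6378137.000, f=1/298.257222101): X=2010169.9952, Y=54625.7129, Z=6032545.3269
→ Helmert 7p (PV): X=2010462.0169, Y=54413.7372, Z=6032879.6598
→ geod (Bowring, a=6378137.000): φ=71.67816228°, λ=1.55034839°, h=407.3401 m
→ into lcc (λ₀=-19.0°): φ=71.67816228°, λ−λ₀=20.55034839°
scale k = 1.08702888

1.08702888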